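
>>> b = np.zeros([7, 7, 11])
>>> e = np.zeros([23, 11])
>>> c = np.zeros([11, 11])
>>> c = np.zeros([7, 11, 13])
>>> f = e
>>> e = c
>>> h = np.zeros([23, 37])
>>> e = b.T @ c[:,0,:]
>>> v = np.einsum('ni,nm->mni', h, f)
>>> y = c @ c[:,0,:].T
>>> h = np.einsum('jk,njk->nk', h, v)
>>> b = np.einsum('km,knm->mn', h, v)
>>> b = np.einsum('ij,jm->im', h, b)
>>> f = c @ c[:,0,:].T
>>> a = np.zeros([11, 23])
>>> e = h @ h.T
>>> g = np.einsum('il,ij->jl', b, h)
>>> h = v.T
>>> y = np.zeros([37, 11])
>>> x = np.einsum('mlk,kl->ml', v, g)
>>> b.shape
(11, 23)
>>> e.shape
(11, 11)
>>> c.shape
(7, 11, 13)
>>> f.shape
(7, 11, 7)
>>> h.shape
(37, 23, 11)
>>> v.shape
(11, 23, 37)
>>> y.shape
(37, 11)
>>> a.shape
(11, 23)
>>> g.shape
(37, 23)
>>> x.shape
(11, 23)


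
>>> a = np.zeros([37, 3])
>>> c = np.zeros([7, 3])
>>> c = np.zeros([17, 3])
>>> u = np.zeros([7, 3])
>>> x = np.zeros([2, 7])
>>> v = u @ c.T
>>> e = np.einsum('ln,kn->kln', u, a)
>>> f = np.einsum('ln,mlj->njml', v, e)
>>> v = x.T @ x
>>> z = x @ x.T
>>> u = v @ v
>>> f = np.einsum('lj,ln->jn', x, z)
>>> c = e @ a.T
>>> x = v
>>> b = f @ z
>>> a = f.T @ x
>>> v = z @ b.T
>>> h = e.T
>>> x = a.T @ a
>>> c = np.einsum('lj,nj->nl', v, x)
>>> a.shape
(2, 7)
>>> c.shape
(7, 2)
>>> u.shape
(7, 7)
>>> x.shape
(7, 7)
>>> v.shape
(2, 7)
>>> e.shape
(37, 7, 3)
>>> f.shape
(7, 2)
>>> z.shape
(2, 2)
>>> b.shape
(7, 2)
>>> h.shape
(3, 7, 37)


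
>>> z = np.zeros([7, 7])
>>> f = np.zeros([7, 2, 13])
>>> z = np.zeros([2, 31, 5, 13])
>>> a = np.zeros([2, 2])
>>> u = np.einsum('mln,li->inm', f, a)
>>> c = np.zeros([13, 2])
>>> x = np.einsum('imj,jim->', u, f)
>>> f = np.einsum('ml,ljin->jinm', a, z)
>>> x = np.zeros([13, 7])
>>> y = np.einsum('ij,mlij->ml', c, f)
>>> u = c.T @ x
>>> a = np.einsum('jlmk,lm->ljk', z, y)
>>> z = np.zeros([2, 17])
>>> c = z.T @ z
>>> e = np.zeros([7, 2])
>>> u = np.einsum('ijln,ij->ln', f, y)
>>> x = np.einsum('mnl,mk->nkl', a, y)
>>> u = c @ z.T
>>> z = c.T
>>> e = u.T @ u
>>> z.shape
(17, 17)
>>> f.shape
(31, 5, 13, 2)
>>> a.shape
(31, 2, 13)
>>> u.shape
(17, 2)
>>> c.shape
(17, 17)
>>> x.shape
(2, 5, 13)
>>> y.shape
(31, 5)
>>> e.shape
(2, 2)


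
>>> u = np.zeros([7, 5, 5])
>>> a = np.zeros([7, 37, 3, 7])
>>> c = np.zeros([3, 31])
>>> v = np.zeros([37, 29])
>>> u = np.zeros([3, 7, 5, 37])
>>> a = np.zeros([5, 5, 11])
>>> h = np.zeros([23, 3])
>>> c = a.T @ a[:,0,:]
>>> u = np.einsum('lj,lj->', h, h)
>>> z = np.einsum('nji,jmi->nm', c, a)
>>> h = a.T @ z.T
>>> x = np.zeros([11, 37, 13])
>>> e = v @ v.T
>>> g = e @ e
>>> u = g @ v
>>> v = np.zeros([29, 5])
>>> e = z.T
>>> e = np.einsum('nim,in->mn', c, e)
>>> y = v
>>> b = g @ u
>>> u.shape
(37, 29)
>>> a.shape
(5, 5, 11)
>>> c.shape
(11, 5, 11)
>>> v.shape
(29, 5)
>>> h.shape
(11, 5, 11)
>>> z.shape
(11, 5)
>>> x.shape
(11, 37, 13)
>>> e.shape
(11, 11)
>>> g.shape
(37, 37)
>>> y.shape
(29, 5)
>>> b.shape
(37, 29)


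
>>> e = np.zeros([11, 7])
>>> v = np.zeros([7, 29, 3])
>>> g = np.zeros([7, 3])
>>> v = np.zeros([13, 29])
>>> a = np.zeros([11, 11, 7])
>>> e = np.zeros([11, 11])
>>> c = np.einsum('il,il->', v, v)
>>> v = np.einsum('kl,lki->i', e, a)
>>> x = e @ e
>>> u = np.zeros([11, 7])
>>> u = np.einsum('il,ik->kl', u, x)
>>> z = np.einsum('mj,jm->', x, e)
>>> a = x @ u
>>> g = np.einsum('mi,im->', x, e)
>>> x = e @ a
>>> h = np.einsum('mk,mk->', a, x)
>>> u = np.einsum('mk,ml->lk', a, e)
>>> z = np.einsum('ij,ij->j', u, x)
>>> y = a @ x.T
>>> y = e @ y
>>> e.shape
(11, 11)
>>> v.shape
(7,)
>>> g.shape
()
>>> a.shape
(11, 7)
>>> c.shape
()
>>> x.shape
(11, 7)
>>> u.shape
(11, 7)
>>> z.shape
(7,)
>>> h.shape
()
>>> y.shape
(11, 11)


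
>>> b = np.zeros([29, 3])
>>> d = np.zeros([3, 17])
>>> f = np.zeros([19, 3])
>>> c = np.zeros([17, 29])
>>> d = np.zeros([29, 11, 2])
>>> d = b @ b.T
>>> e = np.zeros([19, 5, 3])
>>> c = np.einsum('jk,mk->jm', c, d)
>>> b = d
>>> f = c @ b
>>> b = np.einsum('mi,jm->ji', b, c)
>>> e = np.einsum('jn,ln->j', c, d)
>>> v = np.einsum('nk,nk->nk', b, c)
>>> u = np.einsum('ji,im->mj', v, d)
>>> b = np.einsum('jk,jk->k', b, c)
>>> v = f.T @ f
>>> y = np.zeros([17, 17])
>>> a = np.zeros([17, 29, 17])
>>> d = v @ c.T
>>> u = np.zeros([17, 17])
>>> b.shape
(29,)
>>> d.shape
(29, 17)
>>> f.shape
(17, 29)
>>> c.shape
(17, 29)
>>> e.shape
(17,)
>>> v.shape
(29, 29)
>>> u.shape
(17, 17)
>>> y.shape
(17, 17)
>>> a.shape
(17, 29, 17)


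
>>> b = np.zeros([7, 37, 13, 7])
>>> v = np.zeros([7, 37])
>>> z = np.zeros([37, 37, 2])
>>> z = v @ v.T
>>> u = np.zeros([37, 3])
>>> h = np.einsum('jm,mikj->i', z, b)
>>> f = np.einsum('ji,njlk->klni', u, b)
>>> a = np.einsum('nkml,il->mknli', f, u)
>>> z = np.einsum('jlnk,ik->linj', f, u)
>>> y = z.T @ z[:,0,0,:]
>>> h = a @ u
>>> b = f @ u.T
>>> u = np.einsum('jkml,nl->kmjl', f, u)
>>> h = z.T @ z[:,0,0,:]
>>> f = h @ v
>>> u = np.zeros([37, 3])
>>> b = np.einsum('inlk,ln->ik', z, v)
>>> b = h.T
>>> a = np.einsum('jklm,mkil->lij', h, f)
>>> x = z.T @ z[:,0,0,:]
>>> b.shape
(7, 37, 7, 7)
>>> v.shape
(7, 37)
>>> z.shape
(13, 37, 7, 7)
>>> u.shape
(37, 3)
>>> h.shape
(7, 7, 37, 7)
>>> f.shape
(7, 7, 37, 37)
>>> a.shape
(37, 37, 7)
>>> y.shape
(7, 7, 37, 7)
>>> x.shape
(7, 7, 37, 7)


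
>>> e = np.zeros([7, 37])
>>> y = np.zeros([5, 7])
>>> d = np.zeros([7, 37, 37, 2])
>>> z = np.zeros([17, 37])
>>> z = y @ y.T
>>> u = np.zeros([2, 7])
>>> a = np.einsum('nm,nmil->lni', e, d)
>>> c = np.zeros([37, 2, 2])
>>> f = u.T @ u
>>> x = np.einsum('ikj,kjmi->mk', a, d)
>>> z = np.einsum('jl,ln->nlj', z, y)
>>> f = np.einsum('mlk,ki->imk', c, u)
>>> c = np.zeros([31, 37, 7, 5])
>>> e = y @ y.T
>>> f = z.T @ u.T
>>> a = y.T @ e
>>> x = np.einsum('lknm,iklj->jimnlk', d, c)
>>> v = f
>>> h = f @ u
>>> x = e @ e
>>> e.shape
(5, 5)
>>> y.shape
(5, 7)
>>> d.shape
(7, 37, 37, 2)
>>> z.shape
(7, 5, 5)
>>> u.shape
(2, 7)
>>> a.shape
(7, 5)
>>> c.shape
(31, 37, 7, 5)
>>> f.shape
(5, 5, 2)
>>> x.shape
(5, 5)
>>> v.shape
(5, 5, 2)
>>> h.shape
(5, 5, 7)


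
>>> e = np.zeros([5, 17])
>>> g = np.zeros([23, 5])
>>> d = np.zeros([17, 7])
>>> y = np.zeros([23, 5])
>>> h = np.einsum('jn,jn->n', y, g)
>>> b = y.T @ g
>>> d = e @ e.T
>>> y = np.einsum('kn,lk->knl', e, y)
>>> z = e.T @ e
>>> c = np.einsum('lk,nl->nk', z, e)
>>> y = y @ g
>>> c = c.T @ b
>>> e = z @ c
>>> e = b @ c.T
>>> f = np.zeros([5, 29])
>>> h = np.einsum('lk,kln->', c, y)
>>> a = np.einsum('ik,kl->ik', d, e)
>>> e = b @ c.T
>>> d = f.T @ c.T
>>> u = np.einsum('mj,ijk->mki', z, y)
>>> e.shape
(5, 17)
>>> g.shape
(23, 5)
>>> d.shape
(29, 17)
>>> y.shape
(5, 17, 5)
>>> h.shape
()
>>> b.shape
(5, 5)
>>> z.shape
(17, 17)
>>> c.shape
(17, 5)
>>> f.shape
(5, 29)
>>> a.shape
(5, 5)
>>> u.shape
(17, 5, 5)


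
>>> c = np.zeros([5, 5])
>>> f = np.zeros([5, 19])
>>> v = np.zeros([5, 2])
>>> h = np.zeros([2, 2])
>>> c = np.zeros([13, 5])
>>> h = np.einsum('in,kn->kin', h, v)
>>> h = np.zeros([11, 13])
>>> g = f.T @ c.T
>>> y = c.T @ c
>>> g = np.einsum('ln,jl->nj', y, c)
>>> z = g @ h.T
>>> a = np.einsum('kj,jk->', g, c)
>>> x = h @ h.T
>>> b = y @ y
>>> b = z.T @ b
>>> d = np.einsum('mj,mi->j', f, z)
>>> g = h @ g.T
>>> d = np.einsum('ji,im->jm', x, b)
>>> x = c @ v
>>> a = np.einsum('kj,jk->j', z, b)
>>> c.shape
(13, 5)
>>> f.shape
(5, 19)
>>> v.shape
(5, 2)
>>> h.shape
(11, 13)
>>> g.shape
(11, 5)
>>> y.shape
(5, 5)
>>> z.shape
(5, 11)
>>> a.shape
(11,)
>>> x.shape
(13, 2)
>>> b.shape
(11, 5)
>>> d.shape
(11, 5)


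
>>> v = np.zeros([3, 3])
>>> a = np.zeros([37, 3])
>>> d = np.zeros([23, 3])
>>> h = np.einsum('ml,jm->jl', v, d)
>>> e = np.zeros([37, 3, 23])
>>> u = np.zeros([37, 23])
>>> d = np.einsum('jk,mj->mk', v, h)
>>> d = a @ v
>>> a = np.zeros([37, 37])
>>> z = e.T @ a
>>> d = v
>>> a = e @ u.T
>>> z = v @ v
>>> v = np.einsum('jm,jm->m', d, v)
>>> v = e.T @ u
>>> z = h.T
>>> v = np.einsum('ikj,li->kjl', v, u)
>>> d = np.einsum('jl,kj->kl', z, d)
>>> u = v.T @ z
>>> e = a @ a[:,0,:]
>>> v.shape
(3, 23, 37)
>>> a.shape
(37, 3, 37)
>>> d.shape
(3, 23)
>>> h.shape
(23, 3)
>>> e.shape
(37, 3, 37)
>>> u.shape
(37, 23, 23)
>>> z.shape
(3, 23)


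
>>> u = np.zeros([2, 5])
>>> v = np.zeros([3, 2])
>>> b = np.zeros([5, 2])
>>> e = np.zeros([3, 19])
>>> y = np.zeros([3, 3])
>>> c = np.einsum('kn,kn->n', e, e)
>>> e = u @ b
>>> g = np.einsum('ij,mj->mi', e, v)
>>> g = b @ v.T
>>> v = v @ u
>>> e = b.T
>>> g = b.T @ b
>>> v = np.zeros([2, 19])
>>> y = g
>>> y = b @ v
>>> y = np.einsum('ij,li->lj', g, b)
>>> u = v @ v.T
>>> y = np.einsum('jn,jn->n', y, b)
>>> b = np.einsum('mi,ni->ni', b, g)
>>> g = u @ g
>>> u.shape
(2, 2)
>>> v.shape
(2, 19)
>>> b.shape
(2, 2)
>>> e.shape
(2, 5)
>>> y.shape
(2,)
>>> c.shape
(19,)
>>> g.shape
(2, 2)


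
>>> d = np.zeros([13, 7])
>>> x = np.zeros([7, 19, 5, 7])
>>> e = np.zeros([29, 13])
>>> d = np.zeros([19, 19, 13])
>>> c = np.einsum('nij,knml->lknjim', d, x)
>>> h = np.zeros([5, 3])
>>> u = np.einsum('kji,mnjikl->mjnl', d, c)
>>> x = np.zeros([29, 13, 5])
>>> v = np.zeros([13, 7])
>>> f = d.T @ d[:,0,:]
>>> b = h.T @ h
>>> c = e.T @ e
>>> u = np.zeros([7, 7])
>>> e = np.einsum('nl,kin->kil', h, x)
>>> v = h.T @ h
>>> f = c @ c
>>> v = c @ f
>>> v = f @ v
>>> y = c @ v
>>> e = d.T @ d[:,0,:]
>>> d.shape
(19, 19, 13)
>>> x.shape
(29, 13, 5)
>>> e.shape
(13, 19, 13)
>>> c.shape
(13, 13)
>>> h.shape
(5, 3)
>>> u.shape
(7, 7)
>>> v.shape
(13, 13)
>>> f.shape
(13, 13)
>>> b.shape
(3, 3)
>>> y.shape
(13, 13)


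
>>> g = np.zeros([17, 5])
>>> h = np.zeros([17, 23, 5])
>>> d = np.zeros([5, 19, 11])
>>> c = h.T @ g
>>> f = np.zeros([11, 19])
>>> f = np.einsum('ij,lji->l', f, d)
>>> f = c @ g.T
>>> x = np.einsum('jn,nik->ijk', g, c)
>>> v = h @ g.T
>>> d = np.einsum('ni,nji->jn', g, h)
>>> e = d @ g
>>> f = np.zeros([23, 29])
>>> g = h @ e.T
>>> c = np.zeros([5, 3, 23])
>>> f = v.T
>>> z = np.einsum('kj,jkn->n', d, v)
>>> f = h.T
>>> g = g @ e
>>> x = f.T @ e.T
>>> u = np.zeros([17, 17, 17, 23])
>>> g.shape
(17, 23, 5)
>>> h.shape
(17, 23, 5)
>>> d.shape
(23, 17)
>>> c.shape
(5, 3, 23)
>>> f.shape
(5, 23, 17)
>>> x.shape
(17, 23, 23)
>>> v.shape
(17, 23, 17)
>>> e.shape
(23, 5)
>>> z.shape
(17,)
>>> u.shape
(17, 17, 17, 23)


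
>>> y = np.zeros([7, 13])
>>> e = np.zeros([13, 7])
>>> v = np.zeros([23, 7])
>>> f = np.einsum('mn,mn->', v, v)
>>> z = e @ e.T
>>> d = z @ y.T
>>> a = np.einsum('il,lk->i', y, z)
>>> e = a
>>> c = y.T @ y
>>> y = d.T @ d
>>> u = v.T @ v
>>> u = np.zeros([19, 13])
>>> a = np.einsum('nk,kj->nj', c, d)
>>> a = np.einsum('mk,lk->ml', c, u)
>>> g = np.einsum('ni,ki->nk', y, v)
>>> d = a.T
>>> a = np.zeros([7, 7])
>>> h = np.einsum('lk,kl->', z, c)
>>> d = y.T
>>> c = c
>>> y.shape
(7, 7)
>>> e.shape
(7,)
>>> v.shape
(23, 7)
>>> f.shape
()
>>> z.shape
(13, 13)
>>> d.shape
(7, 7)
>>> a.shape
(7, 7)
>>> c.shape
(13, 13)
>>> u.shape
(19, 13)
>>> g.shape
(7, 23)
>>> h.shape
()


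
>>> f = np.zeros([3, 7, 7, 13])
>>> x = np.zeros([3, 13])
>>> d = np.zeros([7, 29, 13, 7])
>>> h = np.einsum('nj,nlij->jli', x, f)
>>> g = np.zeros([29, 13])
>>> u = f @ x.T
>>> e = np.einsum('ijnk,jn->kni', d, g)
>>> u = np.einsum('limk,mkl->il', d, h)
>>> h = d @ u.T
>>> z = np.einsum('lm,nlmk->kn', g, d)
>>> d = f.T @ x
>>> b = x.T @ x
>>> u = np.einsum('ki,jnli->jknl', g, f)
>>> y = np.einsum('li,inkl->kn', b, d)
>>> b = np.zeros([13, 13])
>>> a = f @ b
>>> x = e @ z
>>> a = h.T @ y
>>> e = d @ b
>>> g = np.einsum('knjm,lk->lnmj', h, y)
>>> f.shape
(3, 7, 7, 13)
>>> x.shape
(7, 13, 7)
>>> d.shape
(13, 7, 7, 13)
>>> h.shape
(7, 29, 13, 29)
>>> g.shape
(7, 29, 29, 13)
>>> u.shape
(3, 29, 7, 7)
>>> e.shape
(13, 7, 7, 13)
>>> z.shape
(7, 7)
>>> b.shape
(13, 13)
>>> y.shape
(7, 7)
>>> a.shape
(29, 13, 29, 7)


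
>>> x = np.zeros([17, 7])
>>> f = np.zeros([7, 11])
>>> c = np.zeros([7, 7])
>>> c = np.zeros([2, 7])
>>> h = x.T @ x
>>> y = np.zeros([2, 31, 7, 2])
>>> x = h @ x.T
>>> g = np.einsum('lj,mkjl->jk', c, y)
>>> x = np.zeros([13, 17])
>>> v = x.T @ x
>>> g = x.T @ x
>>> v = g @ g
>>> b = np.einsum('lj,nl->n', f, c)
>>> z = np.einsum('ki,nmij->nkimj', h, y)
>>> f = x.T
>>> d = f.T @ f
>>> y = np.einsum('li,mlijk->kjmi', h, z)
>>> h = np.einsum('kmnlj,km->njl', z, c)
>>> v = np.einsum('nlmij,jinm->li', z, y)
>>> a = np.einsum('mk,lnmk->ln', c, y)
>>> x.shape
(13, 17)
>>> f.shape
(17, 13)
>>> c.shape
(2, 7)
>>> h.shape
(7, 2, 31)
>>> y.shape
(2, 31, 2, 7)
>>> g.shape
(17, 17)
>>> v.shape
(7, 31)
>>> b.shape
(2,)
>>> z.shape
(2, 7, 7, 31, 2)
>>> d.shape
(13, 13)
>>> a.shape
(2, 31)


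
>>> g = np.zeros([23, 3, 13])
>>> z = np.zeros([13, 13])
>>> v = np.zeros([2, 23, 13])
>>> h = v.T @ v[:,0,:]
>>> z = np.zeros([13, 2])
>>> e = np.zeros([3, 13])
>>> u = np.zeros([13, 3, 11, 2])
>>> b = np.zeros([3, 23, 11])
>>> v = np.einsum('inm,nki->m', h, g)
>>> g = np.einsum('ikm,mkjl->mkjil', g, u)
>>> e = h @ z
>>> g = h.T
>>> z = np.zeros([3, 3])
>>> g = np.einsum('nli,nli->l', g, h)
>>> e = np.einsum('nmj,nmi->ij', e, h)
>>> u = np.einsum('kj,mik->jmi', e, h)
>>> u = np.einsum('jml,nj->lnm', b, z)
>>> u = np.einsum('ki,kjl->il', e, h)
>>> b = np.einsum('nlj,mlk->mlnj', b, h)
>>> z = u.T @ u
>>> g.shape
(23,)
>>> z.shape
(13, 13)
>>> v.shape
(13,)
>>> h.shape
(13, 23, 13)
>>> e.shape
(13, 2)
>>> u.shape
(2, 13)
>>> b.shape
(13, 23, 3, 11)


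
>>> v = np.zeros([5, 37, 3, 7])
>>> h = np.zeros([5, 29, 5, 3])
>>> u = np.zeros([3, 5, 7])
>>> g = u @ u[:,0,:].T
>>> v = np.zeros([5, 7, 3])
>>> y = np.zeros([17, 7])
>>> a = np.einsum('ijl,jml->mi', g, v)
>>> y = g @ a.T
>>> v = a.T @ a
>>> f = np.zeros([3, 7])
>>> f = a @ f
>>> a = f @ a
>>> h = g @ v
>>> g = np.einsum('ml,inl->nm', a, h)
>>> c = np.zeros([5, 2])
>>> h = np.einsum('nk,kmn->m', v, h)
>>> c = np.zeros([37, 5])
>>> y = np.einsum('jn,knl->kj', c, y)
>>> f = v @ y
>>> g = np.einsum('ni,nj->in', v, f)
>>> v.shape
(3, 3)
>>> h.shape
(5,)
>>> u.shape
(3, 5, 7)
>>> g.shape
(3, 3)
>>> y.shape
(3, 37)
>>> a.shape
(7, 3)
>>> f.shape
(3, 37)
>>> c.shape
(37, 5)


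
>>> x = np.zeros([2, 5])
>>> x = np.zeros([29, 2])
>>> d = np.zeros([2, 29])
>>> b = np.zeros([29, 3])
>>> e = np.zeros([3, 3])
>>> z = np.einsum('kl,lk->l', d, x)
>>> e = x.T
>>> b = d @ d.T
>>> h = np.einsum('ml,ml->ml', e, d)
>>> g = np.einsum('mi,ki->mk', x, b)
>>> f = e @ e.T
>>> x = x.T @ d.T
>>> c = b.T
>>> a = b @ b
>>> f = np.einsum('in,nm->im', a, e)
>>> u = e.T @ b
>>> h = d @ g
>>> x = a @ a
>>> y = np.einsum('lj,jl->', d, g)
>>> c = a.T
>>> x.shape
(2, 2)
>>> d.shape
(2, 29)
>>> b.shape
(2, 2)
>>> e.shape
(2, 29)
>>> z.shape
(29,)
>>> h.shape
(2, 2)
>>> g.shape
(29, 2)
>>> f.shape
(2, 29)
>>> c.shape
(2, 2)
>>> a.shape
(2, 2)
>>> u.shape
(29, 2)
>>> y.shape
()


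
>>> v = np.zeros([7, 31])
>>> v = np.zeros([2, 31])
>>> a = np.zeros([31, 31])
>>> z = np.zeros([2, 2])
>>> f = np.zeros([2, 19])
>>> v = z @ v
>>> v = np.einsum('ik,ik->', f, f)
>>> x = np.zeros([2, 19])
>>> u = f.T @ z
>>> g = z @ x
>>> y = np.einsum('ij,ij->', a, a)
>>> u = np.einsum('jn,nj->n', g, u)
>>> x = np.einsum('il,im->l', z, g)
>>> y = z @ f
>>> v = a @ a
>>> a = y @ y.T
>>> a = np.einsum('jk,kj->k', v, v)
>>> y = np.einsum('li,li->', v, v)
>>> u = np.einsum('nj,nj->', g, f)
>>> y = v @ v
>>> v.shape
(31, 31)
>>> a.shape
(31,)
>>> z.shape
(2, 2)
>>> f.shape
(2, 19)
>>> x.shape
(2,)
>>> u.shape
()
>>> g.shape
(2, 19)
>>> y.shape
(31, 31)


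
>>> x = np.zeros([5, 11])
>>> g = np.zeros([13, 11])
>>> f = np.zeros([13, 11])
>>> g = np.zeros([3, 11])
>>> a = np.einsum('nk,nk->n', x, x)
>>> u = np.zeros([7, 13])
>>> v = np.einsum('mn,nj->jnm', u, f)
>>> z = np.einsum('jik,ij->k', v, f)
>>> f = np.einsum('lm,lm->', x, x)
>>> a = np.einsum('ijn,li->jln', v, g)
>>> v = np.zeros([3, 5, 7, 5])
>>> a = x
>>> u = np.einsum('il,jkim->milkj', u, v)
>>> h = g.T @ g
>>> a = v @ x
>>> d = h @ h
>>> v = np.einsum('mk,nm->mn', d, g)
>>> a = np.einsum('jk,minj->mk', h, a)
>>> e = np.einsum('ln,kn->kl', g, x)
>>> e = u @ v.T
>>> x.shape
(5, 11)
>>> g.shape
(3, 11)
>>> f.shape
()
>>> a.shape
(3, 11)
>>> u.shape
(5, 7, 13, 5, 3)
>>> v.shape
(11, 3)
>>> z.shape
(7,)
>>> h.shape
(11, 11)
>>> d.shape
(11, 11)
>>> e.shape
(5, 7, 13, 5, 11)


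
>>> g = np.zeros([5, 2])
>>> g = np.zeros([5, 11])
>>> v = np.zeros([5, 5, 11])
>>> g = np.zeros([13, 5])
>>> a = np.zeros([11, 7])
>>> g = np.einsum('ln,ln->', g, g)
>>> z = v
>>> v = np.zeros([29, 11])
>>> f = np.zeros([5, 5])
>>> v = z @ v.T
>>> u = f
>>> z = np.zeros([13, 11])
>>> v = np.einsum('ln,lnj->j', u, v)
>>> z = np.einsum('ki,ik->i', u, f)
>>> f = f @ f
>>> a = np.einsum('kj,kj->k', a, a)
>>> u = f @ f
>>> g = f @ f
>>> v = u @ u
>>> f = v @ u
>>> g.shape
(5, 5)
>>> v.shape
(5, 5)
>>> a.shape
(11,)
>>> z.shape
(5,)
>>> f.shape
(5, 5)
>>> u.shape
(5, 5)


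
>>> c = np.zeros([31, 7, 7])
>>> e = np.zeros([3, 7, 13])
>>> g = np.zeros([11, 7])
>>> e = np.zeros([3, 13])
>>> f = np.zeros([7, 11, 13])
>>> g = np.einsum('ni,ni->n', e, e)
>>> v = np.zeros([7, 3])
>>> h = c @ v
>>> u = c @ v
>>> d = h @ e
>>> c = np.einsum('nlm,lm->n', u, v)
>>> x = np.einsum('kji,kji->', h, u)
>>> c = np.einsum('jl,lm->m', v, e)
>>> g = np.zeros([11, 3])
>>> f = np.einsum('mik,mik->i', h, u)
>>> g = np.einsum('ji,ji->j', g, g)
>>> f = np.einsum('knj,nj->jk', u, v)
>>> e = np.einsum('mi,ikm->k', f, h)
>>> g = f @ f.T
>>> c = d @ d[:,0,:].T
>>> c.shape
(31, 7, 31)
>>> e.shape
(7,)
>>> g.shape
(3, 3)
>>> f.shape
(3, 31)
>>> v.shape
(7, 3)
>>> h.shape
(31, 7, 3)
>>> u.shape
(31, 7, 3)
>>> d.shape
(31, 7, 13)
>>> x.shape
()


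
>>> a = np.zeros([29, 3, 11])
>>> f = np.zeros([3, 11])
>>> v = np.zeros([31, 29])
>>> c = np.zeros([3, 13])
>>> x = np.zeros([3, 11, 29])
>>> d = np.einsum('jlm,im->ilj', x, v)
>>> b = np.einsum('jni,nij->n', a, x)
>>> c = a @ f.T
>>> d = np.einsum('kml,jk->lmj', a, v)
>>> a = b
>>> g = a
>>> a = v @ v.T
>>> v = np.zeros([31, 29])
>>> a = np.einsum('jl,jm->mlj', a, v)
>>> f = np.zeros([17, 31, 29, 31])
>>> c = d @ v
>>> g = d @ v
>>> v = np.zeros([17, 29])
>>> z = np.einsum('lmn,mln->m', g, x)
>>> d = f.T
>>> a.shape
(29, 31, 31)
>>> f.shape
(17, 31, 29, 31)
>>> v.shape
(17, 29)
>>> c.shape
(11, 3, 29)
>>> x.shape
(3, 11, 29)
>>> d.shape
(31, 29, 31, 17)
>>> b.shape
(3,)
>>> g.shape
(11, 3, 29)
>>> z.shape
(3,)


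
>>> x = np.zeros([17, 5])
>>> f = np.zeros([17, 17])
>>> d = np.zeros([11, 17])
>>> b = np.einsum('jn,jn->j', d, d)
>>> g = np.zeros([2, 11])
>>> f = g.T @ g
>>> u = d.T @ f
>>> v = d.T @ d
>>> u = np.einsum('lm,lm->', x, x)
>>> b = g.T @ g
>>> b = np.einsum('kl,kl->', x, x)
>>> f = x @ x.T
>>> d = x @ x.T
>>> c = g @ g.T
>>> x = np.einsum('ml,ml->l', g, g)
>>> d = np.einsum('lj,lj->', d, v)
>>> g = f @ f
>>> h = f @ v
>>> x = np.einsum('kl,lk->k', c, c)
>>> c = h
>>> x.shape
(2,)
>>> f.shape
(17, 17)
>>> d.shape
()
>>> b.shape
()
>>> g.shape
(17, 17)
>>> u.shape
()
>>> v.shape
(17, 17)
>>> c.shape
(17, 17)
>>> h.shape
(17, 17)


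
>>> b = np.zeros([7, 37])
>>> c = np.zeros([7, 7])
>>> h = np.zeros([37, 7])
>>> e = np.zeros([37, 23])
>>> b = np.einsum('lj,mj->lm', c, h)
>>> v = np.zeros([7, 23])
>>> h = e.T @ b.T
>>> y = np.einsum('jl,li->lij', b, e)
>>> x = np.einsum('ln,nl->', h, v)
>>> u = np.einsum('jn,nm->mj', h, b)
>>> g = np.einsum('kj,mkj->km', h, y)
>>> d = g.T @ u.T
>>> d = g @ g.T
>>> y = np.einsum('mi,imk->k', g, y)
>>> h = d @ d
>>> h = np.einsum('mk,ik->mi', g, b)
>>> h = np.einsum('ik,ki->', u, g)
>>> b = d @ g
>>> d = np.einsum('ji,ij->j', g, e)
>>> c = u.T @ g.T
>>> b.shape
(23, 37)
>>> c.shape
(23, 23)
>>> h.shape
()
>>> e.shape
(37, 23)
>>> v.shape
(7, 23)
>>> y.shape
(7,)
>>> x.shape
()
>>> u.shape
(37, 23)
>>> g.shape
(23, 37)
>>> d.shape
(23,)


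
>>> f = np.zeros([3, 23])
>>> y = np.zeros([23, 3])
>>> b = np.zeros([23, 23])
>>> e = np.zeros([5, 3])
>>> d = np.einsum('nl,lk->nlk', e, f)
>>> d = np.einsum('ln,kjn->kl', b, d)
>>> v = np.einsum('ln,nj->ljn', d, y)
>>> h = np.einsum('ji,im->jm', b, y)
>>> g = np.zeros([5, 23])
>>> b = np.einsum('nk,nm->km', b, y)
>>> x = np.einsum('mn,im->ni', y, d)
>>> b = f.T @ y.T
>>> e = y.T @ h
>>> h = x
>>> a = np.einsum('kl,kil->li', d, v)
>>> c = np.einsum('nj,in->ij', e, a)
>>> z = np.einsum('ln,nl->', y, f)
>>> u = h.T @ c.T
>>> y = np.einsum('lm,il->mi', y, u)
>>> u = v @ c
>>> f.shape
(3, 23)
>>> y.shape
(3, 5)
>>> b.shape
(23, 23)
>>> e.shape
(3, 3)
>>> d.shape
(5, 23)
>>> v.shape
(5, 3, 23)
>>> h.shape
(3, 5)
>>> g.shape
(5, 23)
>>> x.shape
(3, 5)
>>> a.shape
(23, 3)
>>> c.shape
(23, 3)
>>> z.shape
()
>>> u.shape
(5, 3, 3)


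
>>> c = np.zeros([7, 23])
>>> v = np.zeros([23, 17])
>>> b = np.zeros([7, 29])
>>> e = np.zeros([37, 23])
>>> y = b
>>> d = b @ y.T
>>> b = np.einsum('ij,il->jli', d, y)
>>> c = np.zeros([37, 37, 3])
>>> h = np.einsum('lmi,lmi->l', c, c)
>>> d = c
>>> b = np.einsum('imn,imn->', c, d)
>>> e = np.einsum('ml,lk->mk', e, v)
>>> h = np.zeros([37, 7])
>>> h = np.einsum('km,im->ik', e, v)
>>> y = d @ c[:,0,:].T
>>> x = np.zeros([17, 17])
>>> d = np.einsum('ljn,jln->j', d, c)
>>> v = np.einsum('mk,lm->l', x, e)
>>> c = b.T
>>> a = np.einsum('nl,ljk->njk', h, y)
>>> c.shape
()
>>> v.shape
(37,)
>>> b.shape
()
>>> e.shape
(37, 17)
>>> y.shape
(37, 37, 37)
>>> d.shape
(37,)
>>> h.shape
(23, 37)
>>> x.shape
(17, 17)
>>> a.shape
(23, 37, 37)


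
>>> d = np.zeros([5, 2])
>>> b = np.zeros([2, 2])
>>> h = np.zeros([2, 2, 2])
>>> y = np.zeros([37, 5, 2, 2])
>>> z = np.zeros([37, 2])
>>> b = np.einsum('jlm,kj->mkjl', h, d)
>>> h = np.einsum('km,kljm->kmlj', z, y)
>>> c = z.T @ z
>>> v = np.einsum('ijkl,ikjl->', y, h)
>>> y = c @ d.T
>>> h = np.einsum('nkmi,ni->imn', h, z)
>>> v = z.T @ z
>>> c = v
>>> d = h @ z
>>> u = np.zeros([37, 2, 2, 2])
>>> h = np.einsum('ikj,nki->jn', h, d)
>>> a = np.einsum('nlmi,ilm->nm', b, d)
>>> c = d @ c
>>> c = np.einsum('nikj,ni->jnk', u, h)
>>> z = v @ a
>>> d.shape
(2, 5, 2)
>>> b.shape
(2, 5, 2, 2)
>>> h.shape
(37, 2)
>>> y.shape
(2, 5)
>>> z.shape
(2, 2)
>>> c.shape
(2, 37, 2)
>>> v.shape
(2, 2)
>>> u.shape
(37, 2, 2, 2)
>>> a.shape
(2, 2)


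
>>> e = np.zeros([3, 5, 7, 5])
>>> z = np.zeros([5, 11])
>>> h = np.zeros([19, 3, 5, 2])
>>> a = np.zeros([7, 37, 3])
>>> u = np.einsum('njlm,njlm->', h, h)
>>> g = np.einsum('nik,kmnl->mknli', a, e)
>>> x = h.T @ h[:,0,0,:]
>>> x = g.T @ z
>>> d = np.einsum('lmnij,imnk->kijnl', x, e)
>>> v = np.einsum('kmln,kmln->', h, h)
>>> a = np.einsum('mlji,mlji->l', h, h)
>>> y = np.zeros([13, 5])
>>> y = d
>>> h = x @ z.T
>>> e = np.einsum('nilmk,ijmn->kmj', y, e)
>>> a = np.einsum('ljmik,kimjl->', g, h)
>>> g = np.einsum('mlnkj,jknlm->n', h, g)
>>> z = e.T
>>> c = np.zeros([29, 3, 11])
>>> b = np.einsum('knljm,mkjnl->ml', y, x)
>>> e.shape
(37, 7, 5)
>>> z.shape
(5, 7, 37)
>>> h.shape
(37, 5, 7, 3, 5)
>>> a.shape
()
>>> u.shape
()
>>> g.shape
(7,)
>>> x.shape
(37, 5, 7, 3, 11)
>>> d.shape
(5, 3, 11, 7, 37)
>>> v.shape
()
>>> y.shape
(5, 3, 11, 7, 37)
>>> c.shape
(29, 3, 11)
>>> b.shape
(37, 11)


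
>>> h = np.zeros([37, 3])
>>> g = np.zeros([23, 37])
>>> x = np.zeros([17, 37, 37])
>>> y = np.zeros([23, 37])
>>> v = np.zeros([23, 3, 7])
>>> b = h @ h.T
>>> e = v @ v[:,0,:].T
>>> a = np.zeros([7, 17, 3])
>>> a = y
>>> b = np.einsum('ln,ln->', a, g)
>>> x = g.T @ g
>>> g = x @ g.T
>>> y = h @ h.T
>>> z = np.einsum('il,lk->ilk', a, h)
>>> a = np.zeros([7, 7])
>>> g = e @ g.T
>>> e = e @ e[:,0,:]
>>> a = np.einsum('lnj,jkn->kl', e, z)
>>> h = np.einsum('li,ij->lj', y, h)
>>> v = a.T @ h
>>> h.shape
(37, 3)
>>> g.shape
(23, 3, 37)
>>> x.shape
(37, 37)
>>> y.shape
(37, 37)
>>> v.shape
(23, 3)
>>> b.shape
()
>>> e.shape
(23, 3, 23)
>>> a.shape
(37, 23)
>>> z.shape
(23, 37, 3)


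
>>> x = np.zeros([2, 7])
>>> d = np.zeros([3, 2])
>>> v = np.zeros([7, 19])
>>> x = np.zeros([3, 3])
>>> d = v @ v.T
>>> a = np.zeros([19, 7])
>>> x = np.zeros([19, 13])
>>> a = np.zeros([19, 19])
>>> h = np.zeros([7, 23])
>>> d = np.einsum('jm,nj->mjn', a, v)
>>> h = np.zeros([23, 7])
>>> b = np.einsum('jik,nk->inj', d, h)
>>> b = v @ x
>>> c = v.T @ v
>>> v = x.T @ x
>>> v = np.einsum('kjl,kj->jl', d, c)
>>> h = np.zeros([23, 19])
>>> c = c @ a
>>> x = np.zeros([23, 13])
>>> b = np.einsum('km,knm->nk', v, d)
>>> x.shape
(23, 13)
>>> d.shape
(19, 19, 7)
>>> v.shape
(19, 7)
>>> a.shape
(19, 19)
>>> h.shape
(23, 19)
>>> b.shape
(19, 19)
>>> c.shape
(19, 19)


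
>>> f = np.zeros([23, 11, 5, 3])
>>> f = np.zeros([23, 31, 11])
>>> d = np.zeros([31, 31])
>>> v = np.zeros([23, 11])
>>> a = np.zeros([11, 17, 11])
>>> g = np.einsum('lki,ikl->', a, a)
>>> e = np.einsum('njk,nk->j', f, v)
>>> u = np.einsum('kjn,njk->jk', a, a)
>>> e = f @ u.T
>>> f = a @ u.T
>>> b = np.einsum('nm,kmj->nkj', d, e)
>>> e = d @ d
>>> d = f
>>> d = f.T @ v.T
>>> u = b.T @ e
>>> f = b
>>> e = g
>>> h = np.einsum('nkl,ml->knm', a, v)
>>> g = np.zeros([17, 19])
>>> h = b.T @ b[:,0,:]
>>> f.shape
(31, 23, 17)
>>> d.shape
(17, 17, 23)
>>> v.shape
(23, 11)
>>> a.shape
(11, 17, 11)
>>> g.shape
(17, 19)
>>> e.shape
()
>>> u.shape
(17, 23, 31)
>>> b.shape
(31, 23, 17)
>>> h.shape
(17, 23, 17)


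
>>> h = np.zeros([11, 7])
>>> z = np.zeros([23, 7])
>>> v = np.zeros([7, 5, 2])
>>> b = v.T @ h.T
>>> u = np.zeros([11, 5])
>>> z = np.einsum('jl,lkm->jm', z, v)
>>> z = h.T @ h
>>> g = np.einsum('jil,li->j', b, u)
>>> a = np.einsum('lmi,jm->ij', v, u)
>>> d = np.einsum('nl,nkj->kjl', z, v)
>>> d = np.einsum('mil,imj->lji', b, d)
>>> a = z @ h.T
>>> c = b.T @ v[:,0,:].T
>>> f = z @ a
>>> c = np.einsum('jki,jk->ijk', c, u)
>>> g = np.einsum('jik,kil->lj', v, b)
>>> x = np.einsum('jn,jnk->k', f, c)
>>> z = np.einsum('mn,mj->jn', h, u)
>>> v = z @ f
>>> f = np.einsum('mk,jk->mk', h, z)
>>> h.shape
(11, 7)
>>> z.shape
(5, 7)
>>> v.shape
(5, 11)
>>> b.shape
(2, 5, 11)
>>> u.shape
(11, 5)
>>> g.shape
(11, 7)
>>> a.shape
(7, 11)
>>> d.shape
(11, 7, 5)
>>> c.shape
(7, 11, 5)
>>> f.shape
(11, 7)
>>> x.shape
(5,)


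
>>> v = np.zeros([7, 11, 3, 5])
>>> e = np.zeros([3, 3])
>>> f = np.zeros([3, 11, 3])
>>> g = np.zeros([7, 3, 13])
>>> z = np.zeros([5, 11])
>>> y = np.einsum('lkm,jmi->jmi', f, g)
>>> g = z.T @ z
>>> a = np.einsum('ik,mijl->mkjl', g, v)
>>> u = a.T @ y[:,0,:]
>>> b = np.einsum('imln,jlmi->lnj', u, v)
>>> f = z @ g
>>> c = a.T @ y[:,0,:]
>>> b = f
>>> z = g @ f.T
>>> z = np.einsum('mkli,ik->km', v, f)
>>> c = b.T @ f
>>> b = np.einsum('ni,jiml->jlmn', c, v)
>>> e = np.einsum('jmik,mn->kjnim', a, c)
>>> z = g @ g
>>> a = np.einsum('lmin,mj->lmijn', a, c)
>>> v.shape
(7, 11, 3, 5)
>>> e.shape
(5, 7, 11, 3, 11)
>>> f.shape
(5, 11)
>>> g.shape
(11, 11)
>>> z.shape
(11, 11)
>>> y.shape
(7, 3, 13)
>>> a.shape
(7, 11, 3, 11, 5)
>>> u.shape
(5, 3, 11, 13)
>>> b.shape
(7, 5, 3, 11)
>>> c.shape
(11, 11)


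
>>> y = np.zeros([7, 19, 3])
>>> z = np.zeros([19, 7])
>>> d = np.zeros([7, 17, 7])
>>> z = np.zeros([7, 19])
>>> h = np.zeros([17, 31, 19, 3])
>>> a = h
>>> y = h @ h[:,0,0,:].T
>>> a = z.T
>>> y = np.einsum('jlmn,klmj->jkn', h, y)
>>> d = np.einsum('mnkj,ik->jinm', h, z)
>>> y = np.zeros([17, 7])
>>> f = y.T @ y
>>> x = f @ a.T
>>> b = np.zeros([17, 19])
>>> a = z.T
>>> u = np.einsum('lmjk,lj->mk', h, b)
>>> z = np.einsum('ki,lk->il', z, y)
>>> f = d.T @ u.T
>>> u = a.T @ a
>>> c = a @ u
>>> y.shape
(17, 7)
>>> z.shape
(19, 17)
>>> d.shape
(3, 7, 31, 17)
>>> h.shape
(17, 31, 19, 3)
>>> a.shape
(19, 7)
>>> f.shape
(17, 31, 7, 31)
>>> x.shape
(7, 19)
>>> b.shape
(17, 19)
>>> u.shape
(7, 7)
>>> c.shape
(19, 7)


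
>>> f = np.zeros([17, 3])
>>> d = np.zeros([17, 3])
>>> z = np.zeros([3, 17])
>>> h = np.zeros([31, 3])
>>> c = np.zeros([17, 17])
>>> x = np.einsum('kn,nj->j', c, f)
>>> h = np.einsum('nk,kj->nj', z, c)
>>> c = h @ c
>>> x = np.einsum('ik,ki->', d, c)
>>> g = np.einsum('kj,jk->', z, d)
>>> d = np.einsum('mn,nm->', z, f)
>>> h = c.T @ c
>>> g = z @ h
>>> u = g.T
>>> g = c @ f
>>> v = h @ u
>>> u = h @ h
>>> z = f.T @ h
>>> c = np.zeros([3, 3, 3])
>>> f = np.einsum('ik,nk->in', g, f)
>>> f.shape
(3, 17)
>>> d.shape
()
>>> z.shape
(3, 17)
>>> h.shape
(17, 17)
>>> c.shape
(3, 3, 3)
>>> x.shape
()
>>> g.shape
(3, 3)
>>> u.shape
(17, 17)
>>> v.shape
(17, 3)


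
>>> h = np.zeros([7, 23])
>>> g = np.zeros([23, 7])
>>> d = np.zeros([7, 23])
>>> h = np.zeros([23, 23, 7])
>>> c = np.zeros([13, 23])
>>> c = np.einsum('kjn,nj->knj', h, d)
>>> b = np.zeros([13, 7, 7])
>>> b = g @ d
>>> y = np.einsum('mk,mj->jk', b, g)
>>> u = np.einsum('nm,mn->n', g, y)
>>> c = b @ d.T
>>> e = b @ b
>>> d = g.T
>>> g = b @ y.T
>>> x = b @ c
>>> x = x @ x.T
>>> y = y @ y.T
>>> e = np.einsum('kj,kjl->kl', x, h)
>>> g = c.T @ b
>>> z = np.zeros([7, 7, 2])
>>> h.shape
(23, 23, 7)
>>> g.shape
(7, 23)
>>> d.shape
(7, 23)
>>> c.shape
(23, 7)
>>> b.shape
(23, 23)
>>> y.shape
(7, 7)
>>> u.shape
(23,)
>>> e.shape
(23, 7)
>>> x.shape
(23, 23)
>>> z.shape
(7, 7, 2)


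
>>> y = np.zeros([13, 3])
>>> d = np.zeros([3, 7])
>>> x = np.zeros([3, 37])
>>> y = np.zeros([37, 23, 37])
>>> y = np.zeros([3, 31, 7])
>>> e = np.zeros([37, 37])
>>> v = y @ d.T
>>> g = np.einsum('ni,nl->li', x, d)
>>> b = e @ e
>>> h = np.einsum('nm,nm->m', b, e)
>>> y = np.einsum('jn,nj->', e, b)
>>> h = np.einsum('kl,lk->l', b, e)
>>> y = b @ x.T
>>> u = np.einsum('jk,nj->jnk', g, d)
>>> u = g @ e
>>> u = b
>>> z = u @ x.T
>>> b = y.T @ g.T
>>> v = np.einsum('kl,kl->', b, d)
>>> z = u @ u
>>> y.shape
(37, 3)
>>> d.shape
(3, 7)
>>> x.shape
(3, 37)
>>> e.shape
(37, 37)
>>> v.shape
()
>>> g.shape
(7, 37)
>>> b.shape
(3, 7)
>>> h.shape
(37,)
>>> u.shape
(37, 37)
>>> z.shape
(37, 37)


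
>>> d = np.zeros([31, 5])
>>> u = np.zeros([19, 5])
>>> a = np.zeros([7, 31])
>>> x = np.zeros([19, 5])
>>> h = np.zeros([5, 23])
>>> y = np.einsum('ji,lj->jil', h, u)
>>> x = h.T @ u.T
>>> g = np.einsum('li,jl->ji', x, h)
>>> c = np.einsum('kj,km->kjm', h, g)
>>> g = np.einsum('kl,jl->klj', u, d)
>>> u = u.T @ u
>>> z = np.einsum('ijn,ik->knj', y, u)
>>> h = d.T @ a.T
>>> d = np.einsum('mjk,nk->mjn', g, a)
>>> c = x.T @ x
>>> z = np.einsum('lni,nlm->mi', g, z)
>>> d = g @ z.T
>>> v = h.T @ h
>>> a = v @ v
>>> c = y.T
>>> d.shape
(19, 5, 23)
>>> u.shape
(5, 5)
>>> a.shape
(7, 7)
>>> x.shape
(23, 19)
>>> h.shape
(5, 7)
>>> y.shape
(5, 23, 19)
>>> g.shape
(19, 5, 31)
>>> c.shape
(19, 23, 5)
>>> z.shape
(23, 31)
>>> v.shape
(7, 7)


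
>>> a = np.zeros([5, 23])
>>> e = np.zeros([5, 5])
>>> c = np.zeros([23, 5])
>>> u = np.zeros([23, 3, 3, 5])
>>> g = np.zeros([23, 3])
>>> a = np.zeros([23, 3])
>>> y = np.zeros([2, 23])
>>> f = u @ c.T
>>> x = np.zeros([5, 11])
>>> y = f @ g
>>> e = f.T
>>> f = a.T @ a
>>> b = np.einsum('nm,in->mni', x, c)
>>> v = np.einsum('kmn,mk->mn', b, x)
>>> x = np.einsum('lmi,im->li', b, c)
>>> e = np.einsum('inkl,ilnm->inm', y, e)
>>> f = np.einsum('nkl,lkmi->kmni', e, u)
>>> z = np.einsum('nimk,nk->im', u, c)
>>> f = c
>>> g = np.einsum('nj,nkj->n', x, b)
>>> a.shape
(23, 3)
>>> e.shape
(23, 3, 23)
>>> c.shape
(23, 5)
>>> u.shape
(23, 3, 3, 5)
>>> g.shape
(11,)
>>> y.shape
(23, 3, 3, 3)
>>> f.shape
(23, 5)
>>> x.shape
(11, 23)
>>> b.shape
(11, 5, 23)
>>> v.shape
(5, 23)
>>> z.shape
(3, 3)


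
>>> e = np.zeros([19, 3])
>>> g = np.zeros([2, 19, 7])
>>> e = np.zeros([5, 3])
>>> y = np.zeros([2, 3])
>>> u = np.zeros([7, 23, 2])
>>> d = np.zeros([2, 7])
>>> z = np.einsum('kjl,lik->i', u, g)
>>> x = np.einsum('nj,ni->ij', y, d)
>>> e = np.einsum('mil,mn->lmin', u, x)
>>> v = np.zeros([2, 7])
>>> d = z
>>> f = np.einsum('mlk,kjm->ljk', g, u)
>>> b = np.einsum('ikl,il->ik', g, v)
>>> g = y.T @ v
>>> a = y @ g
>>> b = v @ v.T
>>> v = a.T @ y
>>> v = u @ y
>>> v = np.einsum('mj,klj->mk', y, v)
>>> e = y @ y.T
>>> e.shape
(2, 2)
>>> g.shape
(3, 7)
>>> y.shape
(2, 3)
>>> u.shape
(7, 23, 2)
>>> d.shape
(19,)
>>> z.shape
(19,)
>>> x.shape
(7, 3)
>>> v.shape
(2, 7)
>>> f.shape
(19, 23, 7)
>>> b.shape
(2, 2)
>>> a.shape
(2, 7)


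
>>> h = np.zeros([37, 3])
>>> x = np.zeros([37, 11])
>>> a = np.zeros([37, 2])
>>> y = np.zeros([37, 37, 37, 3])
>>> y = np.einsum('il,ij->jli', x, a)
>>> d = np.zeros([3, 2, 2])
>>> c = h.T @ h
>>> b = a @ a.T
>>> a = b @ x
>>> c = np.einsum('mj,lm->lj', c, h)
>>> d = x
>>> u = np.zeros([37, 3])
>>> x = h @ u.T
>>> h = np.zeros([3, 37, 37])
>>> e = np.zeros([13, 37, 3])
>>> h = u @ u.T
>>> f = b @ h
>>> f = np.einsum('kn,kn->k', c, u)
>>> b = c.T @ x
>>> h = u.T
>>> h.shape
(3, 37)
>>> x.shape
(37, 37)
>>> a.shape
(37, 11)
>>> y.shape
(2, 11, 37)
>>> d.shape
(37, 11)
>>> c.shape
(37, 3)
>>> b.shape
(3, 37)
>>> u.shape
(37, 3)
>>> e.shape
(13, 37, 3)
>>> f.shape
(37,)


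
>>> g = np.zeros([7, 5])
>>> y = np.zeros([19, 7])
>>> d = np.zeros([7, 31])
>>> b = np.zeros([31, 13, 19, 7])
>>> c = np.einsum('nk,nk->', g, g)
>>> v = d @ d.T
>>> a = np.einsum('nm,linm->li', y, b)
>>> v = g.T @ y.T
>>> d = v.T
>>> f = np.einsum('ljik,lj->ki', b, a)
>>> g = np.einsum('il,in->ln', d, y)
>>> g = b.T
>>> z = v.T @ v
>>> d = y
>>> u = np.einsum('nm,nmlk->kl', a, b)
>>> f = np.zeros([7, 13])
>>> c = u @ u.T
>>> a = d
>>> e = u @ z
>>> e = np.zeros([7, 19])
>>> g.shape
(7, 19, 13, 31)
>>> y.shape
(19, 7)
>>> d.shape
(19, 7)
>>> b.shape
(31, 13, 19, 7)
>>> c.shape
(7, 7)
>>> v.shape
(5, 19)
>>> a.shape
(19, 7)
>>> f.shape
(7, 13)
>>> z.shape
(19, 19)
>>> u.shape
(7, 19)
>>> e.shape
(7, 19)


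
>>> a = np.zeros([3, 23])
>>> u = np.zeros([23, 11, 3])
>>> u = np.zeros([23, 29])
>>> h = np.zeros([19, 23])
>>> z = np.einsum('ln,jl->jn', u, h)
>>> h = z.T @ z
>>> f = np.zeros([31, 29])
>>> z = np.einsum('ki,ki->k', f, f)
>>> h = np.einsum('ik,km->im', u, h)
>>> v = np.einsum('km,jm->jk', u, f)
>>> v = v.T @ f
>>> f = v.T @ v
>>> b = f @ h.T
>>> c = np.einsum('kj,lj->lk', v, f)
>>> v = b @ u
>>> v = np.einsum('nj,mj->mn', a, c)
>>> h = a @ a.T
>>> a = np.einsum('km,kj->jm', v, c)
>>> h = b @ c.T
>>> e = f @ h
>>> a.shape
(23, 3)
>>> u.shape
(23, 29)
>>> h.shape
(29, 29)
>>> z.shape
(31,)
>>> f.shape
(29, 29)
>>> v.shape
(29, 3)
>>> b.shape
(29, 23)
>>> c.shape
(29, 23)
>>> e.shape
(29, 29)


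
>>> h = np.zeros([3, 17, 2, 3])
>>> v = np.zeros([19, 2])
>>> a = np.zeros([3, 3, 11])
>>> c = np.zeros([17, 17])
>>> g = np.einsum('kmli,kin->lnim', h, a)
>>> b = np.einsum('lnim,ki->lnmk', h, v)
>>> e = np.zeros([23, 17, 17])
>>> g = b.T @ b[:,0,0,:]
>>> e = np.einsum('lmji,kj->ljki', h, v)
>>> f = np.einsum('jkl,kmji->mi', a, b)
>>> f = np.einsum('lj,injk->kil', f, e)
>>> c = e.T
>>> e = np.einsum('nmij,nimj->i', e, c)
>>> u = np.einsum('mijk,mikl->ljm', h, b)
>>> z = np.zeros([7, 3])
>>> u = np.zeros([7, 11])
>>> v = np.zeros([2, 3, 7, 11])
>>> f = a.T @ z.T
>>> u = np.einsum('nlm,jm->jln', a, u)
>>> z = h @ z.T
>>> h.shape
(3, 17, 2, 3)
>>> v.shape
(2, 3, 7, 11)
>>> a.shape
(3, 3, 11)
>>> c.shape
(3, 19, 2, 3)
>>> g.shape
(19, 3, 17, 19)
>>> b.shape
(3, 17, 3, 19)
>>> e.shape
(19,)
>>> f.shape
(11, 3, 7)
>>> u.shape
(7, 3, 3)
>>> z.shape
(3, 17, 2, 7)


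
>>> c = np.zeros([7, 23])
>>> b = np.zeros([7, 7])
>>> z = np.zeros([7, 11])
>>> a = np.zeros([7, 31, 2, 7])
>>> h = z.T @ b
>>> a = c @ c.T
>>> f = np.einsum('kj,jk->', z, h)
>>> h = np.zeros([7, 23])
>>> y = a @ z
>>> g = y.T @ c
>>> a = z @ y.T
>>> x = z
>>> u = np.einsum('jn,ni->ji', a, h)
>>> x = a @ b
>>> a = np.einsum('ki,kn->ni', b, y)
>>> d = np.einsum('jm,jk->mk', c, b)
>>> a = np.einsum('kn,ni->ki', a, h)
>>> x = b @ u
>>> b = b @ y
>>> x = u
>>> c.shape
(7, 23)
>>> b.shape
(7, 11)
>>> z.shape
(7, 11)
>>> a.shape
(11, 23)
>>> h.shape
(7, 23)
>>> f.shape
()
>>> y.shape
(7, 11)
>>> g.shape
(11, 23)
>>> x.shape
(7, 23)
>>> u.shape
(7, 23)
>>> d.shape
(23, 7)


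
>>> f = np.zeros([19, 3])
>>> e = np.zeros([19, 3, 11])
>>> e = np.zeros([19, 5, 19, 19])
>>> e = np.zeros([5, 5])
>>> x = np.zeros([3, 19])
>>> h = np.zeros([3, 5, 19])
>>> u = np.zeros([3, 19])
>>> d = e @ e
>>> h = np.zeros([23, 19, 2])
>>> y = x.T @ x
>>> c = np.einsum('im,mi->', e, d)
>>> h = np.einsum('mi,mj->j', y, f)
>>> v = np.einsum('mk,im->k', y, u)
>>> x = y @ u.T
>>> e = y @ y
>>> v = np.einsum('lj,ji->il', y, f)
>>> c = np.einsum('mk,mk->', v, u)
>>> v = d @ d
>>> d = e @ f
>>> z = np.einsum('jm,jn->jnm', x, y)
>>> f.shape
(19, 3)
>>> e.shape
(19, 19)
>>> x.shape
(19, 3)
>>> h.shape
(3,)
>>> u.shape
(3, 19)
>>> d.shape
(19, 3)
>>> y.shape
(19, 19)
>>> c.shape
()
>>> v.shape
(5, 5)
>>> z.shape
(19, 19, 3)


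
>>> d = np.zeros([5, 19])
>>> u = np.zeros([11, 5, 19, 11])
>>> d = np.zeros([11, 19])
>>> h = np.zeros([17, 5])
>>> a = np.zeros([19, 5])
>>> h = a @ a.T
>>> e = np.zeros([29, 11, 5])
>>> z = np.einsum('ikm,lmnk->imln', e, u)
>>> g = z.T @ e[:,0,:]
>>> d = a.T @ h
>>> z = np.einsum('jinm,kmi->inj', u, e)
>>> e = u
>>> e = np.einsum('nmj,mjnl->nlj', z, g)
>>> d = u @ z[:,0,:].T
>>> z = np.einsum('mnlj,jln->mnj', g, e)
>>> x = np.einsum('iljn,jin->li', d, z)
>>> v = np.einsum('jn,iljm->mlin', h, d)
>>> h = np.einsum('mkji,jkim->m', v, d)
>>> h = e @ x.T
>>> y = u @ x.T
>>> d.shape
(11, 5, 19, 5)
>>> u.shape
(11, 5, 19, 11)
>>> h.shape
(5, 5, 5)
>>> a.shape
(19, 5)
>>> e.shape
(5, 5, 11)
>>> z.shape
(19, 11, 5)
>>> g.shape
(19, 11, 5, 5)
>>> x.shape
(5, 11)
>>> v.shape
(5, 5, 11, 19)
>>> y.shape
(11, 5, 19, 5)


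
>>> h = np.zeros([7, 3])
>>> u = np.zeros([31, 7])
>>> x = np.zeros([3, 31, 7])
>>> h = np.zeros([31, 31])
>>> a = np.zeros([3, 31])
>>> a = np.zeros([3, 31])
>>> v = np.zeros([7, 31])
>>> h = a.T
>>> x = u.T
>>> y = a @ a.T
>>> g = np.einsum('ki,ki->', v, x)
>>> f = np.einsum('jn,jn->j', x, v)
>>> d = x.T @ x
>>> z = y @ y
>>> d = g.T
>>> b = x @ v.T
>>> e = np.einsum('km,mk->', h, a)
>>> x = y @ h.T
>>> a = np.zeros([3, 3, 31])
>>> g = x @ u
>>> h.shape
(31, 3)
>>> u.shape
(31, 7)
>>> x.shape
(3, 31)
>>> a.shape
(3, 3, 31)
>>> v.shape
(7, 31)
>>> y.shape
(3, 3)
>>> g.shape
(3, 7)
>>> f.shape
(7,)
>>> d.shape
()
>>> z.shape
(3, 3)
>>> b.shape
(7, 7)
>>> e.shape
()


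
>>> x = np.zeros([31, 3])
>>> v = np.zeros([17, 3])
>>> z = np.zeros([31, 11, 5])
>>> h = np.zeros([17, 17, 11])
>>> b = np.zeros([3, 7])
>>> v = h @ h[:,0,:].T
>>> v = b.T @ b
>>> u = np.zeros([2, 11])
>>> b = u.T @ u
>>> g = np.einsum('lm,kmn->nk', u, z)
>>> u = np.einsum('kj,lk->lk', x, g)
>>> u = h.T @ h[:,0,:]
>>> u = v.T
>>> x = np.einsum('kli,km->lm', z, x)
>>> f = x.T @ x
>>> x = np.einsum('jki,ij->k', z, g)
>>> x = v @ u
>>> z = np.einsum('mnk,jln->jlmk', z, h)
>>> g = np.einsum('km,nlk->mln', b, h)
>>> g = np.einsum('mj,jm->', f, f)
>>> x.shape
(7, 7)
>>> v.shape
(7, 7)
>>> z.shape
(17, 17, 31, 5)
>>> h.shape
(17, 17, 11)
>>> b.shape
(11, 11)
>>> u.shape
(7, 7)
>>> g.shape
()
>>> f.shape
(3, 3)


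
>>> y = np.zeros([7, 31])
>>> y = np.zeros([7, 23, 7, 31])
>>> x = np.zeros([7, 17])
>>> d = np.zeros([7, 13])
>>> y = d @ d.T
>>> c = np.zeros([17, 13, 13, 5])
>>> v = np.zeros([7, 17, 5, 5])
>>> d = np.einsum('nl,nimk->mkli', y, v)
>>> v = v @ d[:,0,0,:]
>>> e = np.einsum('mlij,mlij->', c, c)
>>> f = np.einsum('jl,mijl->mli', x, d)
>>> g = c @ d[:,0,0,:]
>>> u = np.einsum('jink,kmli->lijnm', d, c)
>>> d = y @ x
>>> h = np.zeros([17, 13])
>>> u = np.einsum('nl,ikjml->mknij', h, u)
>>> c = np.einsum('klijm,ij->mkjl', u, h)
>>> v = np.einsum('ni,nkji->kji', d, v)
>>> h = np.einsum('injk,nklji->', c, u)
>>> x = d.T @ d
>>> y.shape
(7, 7)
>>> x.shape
(17, 17)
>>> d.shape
(7, 17)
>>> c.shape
(5, 7, 13, 5)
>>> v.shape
(17, 5, 17)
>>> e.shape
()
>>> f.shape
(5, 17, 5)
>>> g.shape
(17, 13, 13, 17)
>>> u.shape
(7, 5, 17, 13, 5)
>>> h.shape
()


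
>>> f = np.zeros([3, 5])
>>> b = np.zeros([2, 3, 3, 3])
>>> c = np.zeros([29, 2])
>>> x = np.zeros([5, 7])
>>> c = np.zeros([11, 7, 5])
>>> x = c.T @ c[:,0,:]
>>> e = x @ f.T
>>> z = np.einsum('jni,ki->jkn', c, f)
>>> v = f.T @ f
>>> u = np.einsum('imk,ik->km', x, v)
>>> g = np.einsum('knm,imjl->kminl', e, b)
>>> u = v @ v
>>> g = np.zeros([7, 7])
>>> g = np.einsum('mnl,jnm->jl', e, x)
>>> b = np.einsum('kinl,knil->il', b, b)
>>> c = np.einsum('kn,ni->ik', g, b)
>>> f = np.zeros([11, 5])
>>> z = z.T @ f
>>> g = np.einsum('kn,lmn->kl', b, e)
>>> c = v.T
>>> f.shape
(11, 5)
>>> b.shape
(3, 3)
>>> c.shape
(5, 5)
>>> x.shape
(5, 7, 5)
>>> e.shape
(5, 7, 3)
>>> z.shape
(7, 3, 5)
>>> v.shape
(5, 5)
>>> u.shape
(5, 5)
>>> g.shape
(3, 5)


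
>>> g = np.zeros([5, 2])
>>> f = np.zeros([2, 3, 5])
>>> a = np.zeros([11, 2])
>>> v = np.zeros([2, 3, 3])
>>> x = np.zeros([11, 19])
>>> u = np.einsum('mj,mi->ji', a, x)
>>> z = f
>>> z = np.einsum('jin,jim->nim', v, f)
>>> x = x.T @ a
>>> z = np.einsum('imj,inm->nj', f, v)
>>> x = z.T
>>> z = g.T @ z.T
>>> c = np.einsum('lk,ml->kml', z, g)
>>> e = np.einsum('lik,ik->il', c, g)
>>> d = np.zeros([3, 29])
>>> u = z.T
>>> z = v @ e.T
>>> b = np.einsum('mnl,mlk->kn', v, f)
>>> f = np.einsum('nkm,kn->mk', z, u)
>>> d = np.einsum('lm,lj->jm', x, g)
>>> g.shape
(5, 2)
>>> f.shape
(5, 3)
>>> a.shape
(11, 2)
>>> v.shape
(2, 3, 3)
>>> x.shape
(5, 3)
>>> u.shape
(3, 2)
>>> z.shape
(2, 3, 5)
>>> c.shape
(3, 5, 2)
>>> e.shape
(5, 3)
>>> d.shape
(2, 3)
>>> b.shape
(5, 3)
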